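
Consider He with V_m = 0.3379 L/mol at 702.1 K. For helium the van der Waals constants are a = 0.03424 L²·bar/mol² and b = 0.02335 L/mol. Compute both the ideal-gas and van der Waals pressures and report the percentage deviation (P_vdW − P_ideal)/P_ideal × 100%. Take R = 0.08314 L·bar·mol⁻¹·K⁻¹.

7.25 %

Ideal: P_ideal = RT/V_m = (0.08314)(702.1)/0.3379 = 172.751 bar
vdW: P = RT/(V_m − b) − a/V_m² = 58.3726/0.314550 − 0.03424/0.114176 = 185.575 − 0.299888 = 185.275 bar
% deviation = (185.275 − 172.751)/172.751 × 100% = 7.25%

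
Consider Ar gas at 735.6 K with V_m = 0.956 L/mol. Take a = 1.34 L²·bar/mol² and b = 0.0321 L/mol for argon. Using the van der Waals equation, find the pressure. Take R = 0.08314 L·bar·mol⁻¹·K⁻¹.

P ≈ 64.73 bar

P = RT/(V_m − b) − a/V_m²
RT/(V_m − b) = (0.08314)(735.6)/(0.956 − 0.0321) = 61.158/0.92390 = 66.195 bar
a/V_m² = 1.34/(0.956)² = 1.4662 bar
P = 66.195 − 1.4662 = 64.73 bar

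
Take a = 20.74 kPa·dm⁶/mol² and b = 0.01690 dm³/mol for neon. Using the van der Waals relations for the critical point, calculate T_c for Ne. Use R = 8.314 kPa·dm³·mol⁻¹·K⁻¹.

For a van der Waals gas, T_c = 8a/(27Rb).
T_c = 8×20.74/(27×8.314×0.01690) = 165.92/3.7937 = 43.74 K

T_c ≈ 43.74 K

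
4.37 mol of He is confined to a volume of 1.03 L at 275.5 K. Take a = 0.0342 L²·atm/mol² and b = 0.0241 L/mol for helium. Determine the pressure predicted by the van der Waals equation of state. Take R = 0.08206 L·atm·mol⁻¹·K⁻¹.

P = nRT/(V − nb) − a n²/V²
nRT/(V − nb) = (4.37)(0.08206)(275.5)/(1.03 − 4.37×0.0241) = 98.795/0.92468 = 106.84 atm
a n²/V² = (0.0342)(4.37)²/(1.03)² = 0.61562 atm
P = 106.84 − 0.61562 = 106.2 atm

P ≈ 106.2 atm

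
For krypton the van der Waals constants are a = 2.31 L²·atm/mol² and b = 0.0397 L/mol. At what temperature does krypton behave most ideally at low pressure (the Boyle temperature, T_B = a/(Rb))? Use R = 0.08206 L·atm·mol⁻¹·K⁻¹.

For a van der Waals gas the second virial coefficient B₂ = b − a/(RT) vanishes at T_B = a/(Rb).
T_B = 2.31/(0.08206×0.0397) = 2.31/0.0032578 = 709.1 K

T_B ≈ 709.1 K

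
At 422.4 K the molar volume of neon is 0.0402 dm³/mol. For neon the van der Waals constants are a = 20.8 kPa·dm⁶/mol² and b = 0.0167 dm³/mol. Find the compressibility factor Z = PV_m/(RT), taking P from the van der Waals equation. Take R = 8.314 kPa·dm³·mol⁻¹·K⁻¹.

Z ≈ 1.563

P = RT/(V_m − b) − a/V_m² = (8.314)(422.4)/(0.0402 − 0.0167) − 20.8/(0.0402)²
  = 3511.8/0.023500 − 12871 = 149438 − 12871 = 136567 kPa
Z = PV_m/(RT) = (136567)(0.0402)/((8.314)(422.4)) = 5490.0/3511.8 = 1.563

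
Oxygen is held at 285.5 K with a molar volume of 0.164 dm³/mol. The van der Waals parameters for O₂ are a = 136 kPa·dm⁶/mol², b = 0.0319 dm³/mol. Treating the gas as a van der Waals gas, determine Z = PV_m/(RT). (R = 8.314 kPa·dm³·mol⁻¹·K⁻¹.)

Z ≈ 0.8921

P = RT/(V_m − b) − a/V_m² = (8.314)(285.5)/(0.164 − 0.0319) − 136/(0.164)²
  = 2373.6/0.13210 − 5056.5 = 17968 − 5056.5 = 12912 kPa
Z = PV_m/(RT) = (12912)(0.164)/((8.314)(285.5)) = 2117.6/2373.6 = 0.8921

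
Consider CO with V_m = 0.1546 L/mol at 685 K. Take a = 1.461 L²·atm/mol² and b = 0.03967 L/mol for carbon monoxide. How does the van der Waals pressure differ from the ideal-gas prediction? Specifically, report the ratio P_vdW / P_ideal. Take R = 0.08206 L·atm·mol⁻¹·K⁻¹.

Ideal: P_ideal = RT/V_m = (0.08206)(685)/0.1546 = 363.591 atm
vdW: P = RT/(V_m − b) − a/V_m² = 56.2111/0.114930 − 1.461/0.0239012 = 489.090 − 61.1266 = 427.963 atm
Ratio = 427.963/363.591 = 1.177

P_vdW / P_ideal ≈ 1.177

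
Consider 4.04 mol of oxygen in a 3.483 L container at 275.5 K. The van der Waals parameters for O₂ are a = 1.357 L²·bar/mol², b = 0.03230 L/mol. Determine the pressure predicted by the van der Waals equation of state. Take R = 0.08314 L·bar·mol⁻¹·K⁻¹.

P ≈ 25.78 bar

P = nRT/(V − nb) − a n²/V²
nRT/(V − nb) = (4.04)(0.08314)(275.5)/(3.483 − 4.04×0.03230) = 92.536/3.3525 = 27.602 bar
a n²/V² = (1.357)(4.04)²/(3.483)² = 1.8257 bar
P = 27.602 − 1.8257 = 25.78 bar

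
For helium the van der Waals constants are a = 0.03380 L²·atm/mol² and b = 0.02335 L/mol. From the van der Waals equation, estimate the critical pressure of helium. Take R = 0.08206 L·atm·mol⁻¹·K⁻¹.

P_c ≈ 2.296 atm

For a van der Waals gas, P_c = a/(27b²).
P_c = 0.03380/(27×(0.02335)²) = 0.03380/0.014721 = 2.296 atm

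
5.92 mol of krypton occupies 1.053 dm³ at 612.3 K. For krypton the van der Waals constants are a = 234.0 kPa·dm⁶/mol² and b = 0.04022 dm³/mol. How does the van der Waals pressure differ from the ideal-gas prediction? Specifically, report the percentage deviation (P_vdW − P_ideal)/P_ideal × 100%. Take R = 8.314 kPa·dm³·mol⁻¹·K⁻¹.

3.38 %

Ideal: P_ideal = nRT/V = (5.92)(8.314)(612.3)/1.053 = 28619.9 kPa
vdW: P = nRT/(V − nb) − a n²/V² = 30136.7/0.814898 − 8200.86/1.10881 = 36982.2 − 7396.09 = 29586.1 kPa
% deviation = (29586.1 − 28619.9)/28619.9 × 100% = 3.38%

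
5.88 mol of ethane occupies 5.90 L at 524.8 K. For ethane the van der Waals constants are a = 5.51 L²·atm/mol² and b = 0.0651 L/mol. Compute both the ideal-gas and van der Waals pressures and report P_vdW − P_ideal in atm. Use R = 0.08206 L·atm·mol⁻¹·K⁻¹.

Ideal: P_ideal = nRT/V = (5.88)(0.08206)(524.8)/5.90 = 42.9191 atm
vdW: P = nRT/(V − nb) − a n²/V² = 253.223/5.51721 − 190.505/34.8100 = 45.8969 − 5.47271 = 40.4242 atm
ΔP = 40.4242 − 42.9191 = -2.495 atm

ΔP ≈ -2.495 atm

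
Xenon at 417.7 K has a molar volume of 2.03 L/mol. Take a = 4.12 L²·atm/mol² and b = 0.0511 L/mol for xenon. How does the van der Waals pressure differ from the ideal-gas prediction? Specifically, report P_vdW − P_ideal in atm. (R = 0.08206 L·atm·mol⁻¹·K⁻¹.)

Ideal: P_ideal = RT/V_m = (0.08206)(417.7)/2.03 = 16.8850 atm
vdW: P = RT/(V_m − b) − a/V_m² = 34.2765/1.97890 − 4.12/4.12090 = 17.3210 − 0.999782 = 16.3212 atm
ΔP = 16.3212 − 16.8850 = -0.564 atm

ΔP ≈ -0.564 atm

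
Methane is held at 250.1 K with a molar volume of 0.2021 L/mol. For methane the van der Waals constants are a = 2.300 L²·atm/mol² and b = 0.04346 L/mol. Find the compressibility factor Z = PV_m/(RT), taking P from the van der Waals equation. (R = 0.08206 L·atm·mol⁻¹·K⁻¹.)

Z ≈ 0.7194

P = RT/(V_m − b) − a/V_m² = (0.08206)(250.1)/(0.2021 − 0.04346) − 2.300/(0.2021)²
  = 20.523/0.15864 − 56.311 = 129.37 − 56.311 = 73.06 atm
Z = PV_m/(RT) = (73.06)(0.2021)/((0.08206)(250.1)) = 14.765/20.523 = 0.7194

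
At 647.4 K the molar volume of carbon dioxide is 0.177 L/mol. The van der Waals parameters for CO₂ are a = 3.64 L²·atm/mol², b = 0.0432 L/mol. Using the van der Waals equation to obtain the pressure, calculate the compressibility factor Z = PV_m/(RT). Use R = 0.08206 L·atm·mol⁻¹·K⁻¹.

Z ≈ 0.9358

P = RT/(V_m − b) − a/V_m² = (0.08206)(647.4)/(0.177 − 0.0432) − 3.64/(0.177)²
  = 53.126/0.13380 − 116.19 = 397.06 − 116.19 = 280.87 atm
Z = PV_m/(RT) = (280.87)(0.177)/((0.08206)(647.4)) = 49.714/53.126 = 0.9358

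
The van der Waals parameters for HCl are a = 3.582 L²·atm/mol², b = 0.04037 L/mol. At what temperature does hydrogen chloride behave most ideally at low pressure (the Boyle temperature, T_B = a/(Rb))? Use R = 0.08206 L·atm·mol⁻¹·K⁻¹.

For a van der Waals gas the second virial coefficient B₂ = b − a/(RT) vanishes at T_B = a/(Rb).
T_B = 3.582/(0.08206×0.04037) = 3.582/0.0033128 = 1081 K

T_B ≈ 1081 K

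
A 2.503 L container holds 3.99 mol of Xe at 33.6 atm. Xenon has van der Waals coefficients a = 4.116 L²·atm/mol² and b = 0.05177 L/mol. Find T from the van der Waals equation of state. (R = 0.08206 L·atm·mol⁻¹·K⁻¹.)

T ≈ 309.0 K

T = (P + a n²/V²)(V − nb)/(nR)
P + a n²/V² = 33.6 + (4.116)(3.99)²/(2.503)² = 44.059 atm
V − nb = 2.503 − (3.99)(0.05177) = 2.2964 L
T = (44.059)(2.2964)/((3.99)(0.08206)) = 309.0 K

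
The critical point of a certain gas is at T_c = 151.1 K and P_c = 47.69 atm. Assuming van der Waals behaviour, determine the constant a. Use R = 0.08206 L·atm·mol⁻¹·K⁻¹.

From T_c = 8a/(27Rb) and P_c = a/(27b²): a = 27 R² T_c²/(64 P_c).
a = 27×(0.08206)²×(151.1)²/(64×47.69) = 4151.0/3052.2 = 1.360 L²·atm/mol²

a ≈ 1.360 L²·atm/mol²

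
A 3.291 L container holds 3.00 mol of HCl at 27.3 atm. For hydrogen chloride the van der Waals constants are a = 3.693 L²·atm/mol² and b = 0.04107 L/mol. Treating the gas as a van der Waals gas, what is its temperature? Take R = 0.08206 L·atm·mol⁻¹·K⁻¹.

T = (P + a n²/V²)(V − nb)/(nR)
P + a n²/V² = 27.3 + (3.693)(3.00)²/(3.291)² = 30.369 atm
V − nb = 3.291 − (3.00)(0.04107) = 3.1678 L
T = (30.369)(3.1678)/((3.00)(0.08206)) = 390.8 K

T ≈ 390.8 K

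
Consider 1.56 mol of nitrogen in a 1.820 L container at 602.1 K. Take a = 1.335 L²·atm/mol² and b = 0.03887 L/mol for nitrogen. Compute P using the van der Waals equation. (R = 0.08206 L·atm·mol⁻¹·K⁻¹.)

P ≈ 42.83 atm

P = nRT/(V − nb) − a n²/V²
nRT/(V − nb) = (1.56)(0.08206)(602.1)/(1.820 − 1.56×0.03887) = 77.077/1.7594 = 43.809 atm
a n²/V² = (1.335)(1.56)²/(1.820)² = 0.98082 atm
P = 43.809 − 0.98082 = 42.83 atm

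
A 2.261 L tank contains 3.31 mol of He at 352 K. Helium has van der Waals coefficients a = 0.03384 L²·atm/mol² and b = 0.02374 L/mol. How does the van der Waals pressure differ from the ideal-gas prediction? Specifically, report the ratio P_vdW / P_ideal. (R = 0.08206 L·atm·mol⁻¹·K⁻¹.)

Ideal: P_ideal = nRT/V = (3.31)(0.08206)(352)/2.261 = 42.2865 atm
vdW: P = nRT/(V − nb) − a n²/V² = 95.6097/2.18242 − 0.370754/5.11212 = 43.8090 − 0.0725245 = 43.7365 atm
Ratio = 43.7365/42.2865 = 1.034

P_vdW / P_ideal ≈ 1.034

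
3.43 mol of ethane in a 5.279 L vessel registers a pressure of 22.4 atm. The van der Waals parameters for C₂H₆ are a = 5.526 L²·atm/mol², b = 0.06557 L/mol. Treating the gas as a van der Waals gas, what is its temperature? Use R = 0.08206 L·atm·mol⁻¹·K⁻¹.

T ≈ 444.1 K

T = (P + a n²/V²)(V − nb)/(nR)
P + a n²/V² = 22.4 + (5.526)(3.43)²/(5.279)² = 24.733 atm
V − nb = 5.279 − (3.43)(0.06557) = 5.0541 L
T = (24.733)(5.0541)/((3.43)(0.08206)) = 444.1 K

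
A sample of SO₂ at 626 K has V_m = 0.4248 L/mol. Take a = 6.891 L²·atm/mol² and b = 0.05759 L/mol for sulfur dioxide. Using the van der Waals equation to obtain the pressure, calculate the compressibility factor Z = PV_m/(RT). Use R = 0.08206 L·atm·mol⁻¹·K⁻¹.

Z ≈ 0.8410

P = RT/(V_m − b) − a/V_m² = (0.08206)(626)/(0.4248 − 0.05759) − 6.891/(0.4248)²
  = 51.370/0.36721 − 38.187 = 139.89 − 38.187 = 101.70 atm
Z = PV_m/(RT) = (101.70)(0.4248)/((0.08206)(626)) = 43.202/51.370 = 0.8410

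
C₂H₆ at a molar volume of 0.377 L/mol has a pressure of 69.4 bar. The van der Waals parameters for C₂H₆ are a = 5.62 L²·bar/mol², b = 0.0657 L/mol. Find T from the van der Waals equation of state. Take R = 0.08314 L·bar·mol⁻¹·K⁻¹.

T ≈ 407.9 K

T = (P + a/V_m²)(V_m − b)/R
P + a/V_m² = 69.4 + 5.62/(0.377)² = 108.94 bar
V_m − b = 0.377 − 0.0657 = 0.31130 L/mol
T = (108.94)(0.31130)/0.08314 = 407.9 K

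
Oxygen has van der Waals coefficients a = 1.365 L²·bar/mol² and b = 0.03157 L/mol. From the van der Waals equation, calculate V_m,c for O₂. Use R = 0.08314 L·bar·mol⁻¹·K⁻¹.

V_m,c ≈ 0.09471 L/mol

For a van der Waals gas, V_m,c = 3b.
V_m,c = 3×0.03157 = 0.09471 L/mol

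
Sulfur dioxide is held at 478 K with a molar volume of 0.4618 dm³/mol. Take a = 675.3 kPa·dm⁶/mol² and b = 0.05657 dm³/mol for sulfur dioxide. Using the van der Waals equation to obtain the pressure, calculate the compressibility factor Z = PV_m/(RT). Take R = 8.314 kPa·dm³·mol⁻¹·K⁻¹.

Z ≈ 0.7716

P = RT/(V_m − b) − a/V_m² = (8.314)(478)/(0.4618 − 0.05657) − 675.3/(0.4618)²
  = 3974.1/0.40523 − 3166.6 = 9807.0 − 3166.6 = 6640.4 kPa
Z = PV_m/(RT) = (6640.4)(0.4618)/((8.314)(478)) = 3066.5/3974.1 = 0.7716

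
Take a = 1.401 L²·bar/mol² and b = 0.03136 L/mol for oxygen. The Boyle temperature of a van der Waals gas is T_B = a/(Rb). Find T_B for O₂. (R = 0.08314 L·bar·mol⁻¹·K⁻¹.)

T_B ≈ 537.3 K

For a van der Waals gas the second virial coefficient B₂ = b − a/(RT) vanishes at T_B = a/(Rb).
T_B = 1.401/(0.08314×0.03136) = 1.401/0.0026073 = 537.3 K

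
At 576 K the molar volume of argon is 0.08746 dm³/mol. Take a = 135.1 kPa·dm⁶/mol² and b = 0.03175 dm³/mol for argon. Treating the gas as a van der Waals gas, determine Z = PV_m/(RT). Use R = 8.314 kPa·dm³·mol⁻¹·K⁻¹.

P = RT/(V_m − b) − a/V_m² = (8.314)(576)/(0.08746 − 0.03175) − 135.1/(0.08746)²
  = 4788.9/0.055710 − 17662 = 85961 − 17662 = 68299 kPa
Z = PV_m/(RT) = (68299)(0.08746)/((8.314)(576)) = 5973.4/4788.9 = 1.247

Z ≈ 1.247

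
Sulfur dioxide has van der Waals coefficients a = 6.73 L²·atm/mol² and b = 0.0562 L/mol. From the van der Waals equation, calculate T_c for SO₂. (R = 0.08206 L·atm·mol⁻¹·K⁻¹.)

T_c ≈ 432.4 K

For a van der Waals gas, T_c = 8a/(27Rb).
T_c = 8×6.73/(27×0.08206×0.0562) = 53.840/0.12452 = 432.4 K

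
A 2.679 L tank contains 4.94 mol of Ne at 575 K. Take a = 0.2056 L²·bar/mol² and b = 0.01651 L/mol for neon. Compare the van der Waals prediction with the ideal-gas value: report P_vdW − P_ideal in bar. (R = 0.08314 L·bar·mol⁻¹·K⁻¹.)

ΔP ≈ 2.069 bar

Ideal: P_ideal = nRT/V = (4.94)(0.08314)(575)/2.679 = 88.1520 bar
vdW: P = nRT/(V − nb) − a n²/V² = 236.159/2.59744 − 5.01738/7.17704 = 90.9199 − 0.699088 = 90.2208 bar
ΔP = 90.2208 − 88.1520 = 2.069 bar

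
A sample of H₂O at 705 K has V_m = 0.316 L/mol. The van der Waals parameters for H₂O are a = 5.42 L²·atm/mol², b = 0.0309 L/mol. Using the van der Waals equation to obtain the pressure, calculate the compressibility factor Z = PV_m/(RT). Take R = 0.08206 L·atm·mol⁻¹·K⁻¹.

P = RT/(V_m − b) − a/V_m² = (0.08206)(705)/(0.316 − 0.0309) − 5.42/(0.316)²
  = 57.852/0.28510 − 54.278 = 202.92 − 54.278 = 148.64 atm
Z = PV_m/(RT) = (148.64)(0.316)/((0.08206)(705)) = 46.970/57.852 = 0.8119

Z ≈ 0.8119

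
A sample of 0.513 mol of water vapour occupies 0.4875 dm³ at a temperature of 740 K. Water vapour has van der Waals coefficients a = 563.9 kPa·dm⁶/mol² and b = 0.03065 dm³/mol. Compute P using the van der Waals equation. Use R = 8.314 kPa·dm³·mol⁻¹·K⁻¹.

P ≈ 6066 kPa

P = nRT/(V − nb) − a n²/V²
nRT/(V − nb) = (0.513)(8.314)(740)/(0.4875 − 0.513×0.03065) = 3156.2/0.47178 = 6690.0 kPa
a n²/V² = (563.9)(0.513)²/(0.4875)² = 624.44 kPa
P = 6690.0 − 624.44 = 6066 kPa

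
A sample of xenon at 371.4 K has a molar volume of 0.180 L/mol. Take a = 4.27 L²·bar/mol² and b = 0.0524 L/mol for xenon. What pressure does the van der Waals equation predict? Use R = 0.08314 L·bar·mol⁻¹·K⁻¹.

P ≈ 110.2 bar

P = RT/(V_m − b) − a/V_m²
RT/(V_m − b) = (0.08314)(371.4)/(0.180 − 0.0524) = 30.878/0.12760 = 241.99 bar
a/V_m² = 4.27/(0.180)² = 131.79 bar
P = 241.99 − 131.79 = 110.2 bar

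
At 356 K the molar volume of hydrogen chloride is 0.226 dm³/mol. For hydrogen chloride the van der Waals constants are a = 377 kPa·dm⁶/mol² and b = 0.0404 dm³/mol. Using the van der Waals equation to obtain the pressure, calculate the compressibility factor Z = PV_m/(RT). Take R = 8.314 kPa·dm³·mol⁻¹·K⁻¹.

Z ≈ 0.6541

P = RT/(V_m − b) − a/V_m² = (8.314)(356)/(0.226 − 0.0404) − 377/(0.226)²
  = 2959.8/0.18560 − 7381.2 = 15947 − 7381.2 = 8566 kPa
Z = PV_m/(RT) = (8566)(0.226)/((8.314)(356)) = 1935.9/2959.8 = 0.6541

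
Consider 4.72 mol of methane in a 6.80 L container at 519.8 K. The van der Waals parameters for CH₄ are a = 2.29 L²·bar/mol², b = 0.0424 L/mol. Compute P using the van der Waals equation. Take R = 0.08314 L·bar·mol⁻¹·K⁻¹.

P = nRT/(V − nb) − a n²/V²
nRT/(V − nb) = (4.72)(0.08314)(519.8)/(6.80 − 4.72×0.0424) = 203.98/6.5999 = 30.907 bar
a n²/V² = (2.29)(4.72)²/(6.80)² = 1.1033 bar
P = 30.907 − 1.1033 = 29.80 bar

P ≈ 29.80 bar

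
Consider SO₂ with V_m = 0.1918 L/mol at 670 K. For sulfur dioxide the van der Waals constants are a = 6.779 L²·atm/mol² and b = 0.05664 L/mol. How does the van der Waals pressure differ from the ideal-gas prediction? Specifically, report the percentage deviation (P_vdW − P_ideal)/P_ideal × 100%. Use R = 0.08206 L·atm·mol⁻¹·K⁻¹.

-22.38 %

Ideal: P_ideal = RT/V_m = (0.08206)(670)/0.1918 = 286.654 atm
vdW: P = RT/(V_m − b) − a/V_m² = 54.9802/0.135160 − 6.779/0.0367872 = 406.779 − 184.276 = 222.503 atm
% deviation = (222.503 − 286.654)/286.654 × 100% = -22.38%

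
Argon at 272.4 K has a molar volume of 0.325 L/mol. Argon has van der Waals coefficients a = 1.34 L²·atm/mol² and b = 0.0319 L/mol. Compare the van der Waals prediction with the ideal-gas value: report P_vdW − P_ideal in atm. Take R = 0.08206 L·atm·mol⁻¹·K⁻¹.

Ideal: P_ideal = RT/V_m = (0.08206)(272.4)/0.325 = 68.7789 atm
vdW: P = RT/(V_m − b) − a/V_m² = 22.3531/0.293100 − 1.34/0.105625 = 76.2644 − 12.6864 = 63.5780 atm
ΔP = 63.5780 − 68.7789 = -5.201 atm

ΔP ≈ -5.201 atm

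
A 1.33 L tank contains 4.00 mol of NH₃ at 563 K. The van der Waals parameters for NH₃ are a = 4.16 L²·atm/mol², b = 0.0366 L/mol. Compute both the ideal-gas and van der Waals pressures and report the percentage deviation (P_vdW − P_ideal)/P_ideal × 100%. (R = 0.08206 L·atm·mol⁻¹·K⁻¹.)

-14.71 %

Ideal: P_ideal = nRT/V = (4.00)(0.08206)(563)/1.33 = 138.947 atm
vdW: P = nRT/(V − nb) − a n²/V² = 184.799/1.18360 − 66.5600/1.76890 = 156.133 − 37.6279 = 118.505 atm
% deviation = (118.505 − 138.947)/138.947 × 100% = -14.71%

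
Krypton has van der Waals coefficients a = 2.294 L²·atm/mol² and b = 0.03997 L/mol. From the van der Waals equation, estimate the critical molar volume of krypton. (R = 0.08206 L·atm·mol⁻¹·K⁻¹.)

For a van der Waals gas, V_m,c = 3b.
V_m,c = 3×0.03997 = 0.1199 L/mol

V_m,c ≈ 0.1199 L/mol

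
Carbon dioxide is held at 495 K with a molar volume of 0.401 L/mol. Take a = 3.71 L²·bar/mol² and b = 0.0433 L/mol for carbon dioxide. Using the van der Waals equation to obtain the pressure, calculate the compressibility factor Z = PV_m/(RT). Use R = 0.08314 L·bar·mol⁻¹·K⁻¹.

P = RT/(V_m − b) − a/V_m² = (0.08314)(495)/(0.401 − 0.0433) − 3.71/(0.401)²
  = 41.154/0.35770 − 23.072 = 115.05 − 23.072 = 91.98 bar
Z = PV_m/(RT) = (91.98)(0.401)/((0.08314)(495)) = 36.884/41.154 = 0.8962

Z ≈ 0.8962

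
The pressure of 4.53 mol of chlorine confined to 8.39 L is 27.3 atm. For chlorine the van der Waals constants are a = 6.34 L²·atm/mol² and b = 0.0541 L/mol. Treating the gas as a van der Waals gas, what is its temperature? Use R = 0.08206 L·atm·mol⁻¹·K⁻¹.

T = (P + a n²/V²)(V − nb)/(nR)
P + a n²/V² = 27.3 + (6.34)(4.53)²/(8.39)² = 29.148 atm
V − nb = 8.39 − (4.53)(0.0541) = 8.1449 L
T = (29.148)(8.1449)/((4.53)(0.08206)) = 638.7 K

T ≈ 638.7 K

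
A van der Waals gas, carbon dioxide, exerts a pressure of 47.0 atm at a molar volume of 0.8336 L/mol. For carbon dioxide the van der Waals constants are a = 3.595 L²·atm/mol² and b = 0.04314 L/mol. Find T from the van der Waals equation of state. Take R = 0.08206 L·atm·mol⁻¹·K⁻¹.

T ≈ 502.6 K

T = (P + a/V_m²)(V_m − b)/R
P + a/V_m² = 47.0 + 3.595/(0.8336)² = 52.173 atm
V_m − b = 0.8336 − 0.04314 = 0.79046 L/mol
T = (52.173)(0.79046)/0.08206 = 502.6 K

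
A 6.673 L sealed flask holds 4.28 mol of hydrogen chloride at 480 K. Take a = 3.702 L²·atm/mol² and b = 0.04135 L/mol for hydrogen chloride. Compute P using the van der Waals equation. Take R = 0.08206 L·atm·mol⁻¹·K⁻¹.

P ≈ 24.43 atm

P = nRT/(V − nb) − a n²/V²
nRT/(V − nb) = (4.28)(0.08206)(480)/(6.673 − 4.28×0.04135) = 168.58/6.4960 = 25.951 atm
a n²/V² = (3.702)(4.28)²/(6.673)² = 1.5229 atm
P = 25.951 − 1.5229 = 24.43 atm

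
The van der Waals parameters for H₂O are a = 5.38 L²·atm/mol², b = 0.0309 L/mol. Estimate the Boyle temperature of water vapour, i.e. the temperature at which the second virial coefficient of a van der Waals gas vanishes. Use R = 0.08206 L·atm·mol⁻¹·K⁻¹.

For a van der Waals gas the second virial coefficient B₂ = b − a/(RT) vanishes at T_B = a/(Rb).
T_B = 5.38/(0.08206×0.0309) = 5.38/0.0025357 = 2122 K

T_B ≈ 2122 K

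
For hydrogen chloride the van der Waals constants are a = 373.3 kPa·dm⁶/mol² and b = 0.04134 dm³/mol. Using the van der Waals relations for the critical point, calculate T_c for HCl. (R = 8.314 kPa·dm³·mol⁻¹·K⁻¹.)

For a van der Waals gas, T_c = 8a/(27Rb).
T_c = 8×373.3/(27×8.314×0.04134) = 2986.4/9.2799 = 321.8 K

T_c ≈ 321.8 K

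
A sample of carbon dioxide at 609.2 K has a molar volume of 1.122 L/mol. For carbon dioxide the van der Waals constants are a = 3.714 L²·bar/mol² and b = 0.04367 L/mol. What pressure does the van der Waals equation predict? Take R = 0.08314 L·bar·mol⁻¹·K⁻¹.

P = RT/(V_m − b) − a/V_m²
RT/(V_m − b) = (0.08314)(609.2)/(1.122 − 0.04367) = 50.649/1.0783 = 46.971 bar
a/V_m² = 3.714/(1.122)² = 2.9502 bar
P = 46.971 − 2.9502 = 44.02 bar

P ≈ 44.02 bar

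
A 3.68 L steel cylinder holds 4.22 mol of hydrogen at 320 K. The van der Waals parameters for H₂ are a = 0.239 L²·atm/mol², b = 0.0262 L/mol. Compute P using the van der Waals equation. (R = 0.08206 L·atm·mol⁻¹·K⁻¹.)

P ≈ 30.73 atm

P = nRT/(V − nb) − a n²/V²
nRT/(V − nb) = (4.22)(0.08206)(320)/(3.68 − 4.22×0.0262) = 110.81/3.5694 = 31.044 atm
a n²/V² = (0.239)(4.22)²/(3.68)² = 0.31429 atm
P = 31.044 − 0.31429 = 30.73 atm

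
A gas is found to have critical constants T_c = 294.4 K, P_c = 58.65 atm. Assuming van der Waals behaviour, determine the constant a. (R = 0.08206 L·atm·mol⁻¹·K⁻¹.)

a ≈ 4.198 L²·atm/mol²

From T_c = 8a/(27Rb) and P_c = a/(27b²): a = 27 R² T_c²/(64 P_c).
a = 27×(0.08206)²×(294.4)²/(64×58.65) = 15758/3753.6 = 4.198 L²·atm/mol²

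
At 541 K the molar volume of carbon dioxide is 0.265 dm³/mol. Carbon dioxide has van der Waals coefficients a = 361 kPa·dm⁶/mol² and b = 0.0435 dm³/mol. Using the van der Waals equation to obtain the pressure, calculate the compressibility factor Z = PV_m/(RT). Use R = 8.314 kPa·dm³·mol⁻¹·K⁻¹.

P = RT/(V_m − b) − a/V_m² = (8.314)(541)/(0.265 − 0.0435) − 361/(0.265)²
  = 4497.9/0.22150 − 5140.6 = 20307 − 5140.6 = 15166 kPa
Z = PV_m/(RT) = (15166)(0.265)/((8.314)(541)) = 4019.0/4497.9 = 0.8935

Z ≈ 0.8935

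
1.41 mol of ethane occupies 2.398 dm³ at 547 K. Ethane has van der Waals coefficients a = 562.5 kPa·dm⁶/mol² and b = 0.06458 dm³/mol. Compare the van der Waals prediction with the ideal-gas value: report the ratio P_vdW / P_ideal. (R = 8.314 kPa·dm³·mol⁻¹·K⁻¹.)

Ideal: P_ideal = nRT/V = (1.41)(8.314)(547)/2.398 = 2674.04 kPa
vdW: P = nRT/(V − nb) − a n²/V² = 6412.34/2.30694 − 1118.31/5.75040 = 2779.59 − 194.475 = 2585.12 kPa
Ratio = 2585.12/2674.04 = 0.9667

P_vdW / P_ideal ≈ 0.9667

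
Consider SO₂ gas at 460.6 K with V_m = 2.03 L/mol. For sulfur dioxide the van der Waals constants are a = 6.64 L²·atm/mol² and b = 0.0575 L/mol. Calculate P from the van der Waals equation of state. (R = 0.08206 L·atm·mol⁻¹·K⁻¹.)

P = RT/(V_m − b) − a/V_m²
RT/(V_m − b) = (0.08206)(460.6)/(2.03 − 0.0575) = 37.797/1.9725 = 19.162 atm
a/V_m² = 6.64/(2.03)² = 1.6113 atm
P = 19.162 − 1.6113 = 17.55 atm

P ≈ 17.55 atm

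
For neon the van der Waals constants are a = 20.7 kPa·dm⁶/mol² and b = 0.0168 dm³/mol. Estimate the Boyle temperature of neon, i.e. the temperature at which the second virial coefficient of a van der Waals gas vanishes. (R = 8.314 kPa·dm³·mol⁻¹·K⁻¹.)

For a van der Waals gas the second virial coefficient B₂ = b − a/(RT) vanishes at T_B = a/(Rb).
T_B = 20.7/(8.314×0.0168) = 20.7/0.13968 = 148.2 K

T_B ≈ 148.2 K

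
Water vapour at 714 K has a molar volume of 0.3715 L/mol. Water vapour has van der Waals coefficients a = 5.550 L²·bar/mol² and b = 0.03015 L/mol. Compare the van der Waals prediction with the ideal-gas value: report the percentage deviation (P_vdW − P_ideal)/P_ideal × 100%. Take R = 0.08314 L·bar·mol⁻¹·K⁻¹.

-16.33 %

Ideal: P_ideal = RT/V_m = (0.08314)(714)/0.3715 = 159.790 bar
vdW: P = RT/(V_m − b) − a/V_m² = 59.3620/0.341350 − 5.550/0.138012 = 173.904 − 40.2139 = 133.690 bar
% deviation = (133.690 − 159.790)/159.790 × 100% = -16.33%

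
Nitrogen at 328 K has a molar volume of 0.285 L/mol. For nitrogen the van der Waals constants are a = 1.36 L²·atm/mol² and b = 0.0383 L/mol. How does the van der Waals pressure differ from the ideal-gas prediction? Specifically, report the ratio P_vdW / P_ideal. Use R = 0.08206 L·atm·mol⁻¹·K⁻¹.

P_vdW / P_ideal ≈ 0.9780

Ideal: P_ideal = RT/V_m = (0.08206)(328)/0.285 = 94.4410 atm
vdW: P = RT/(V_m − b) − a/V_m² = 26.9157/0.246700 − 1.36/0.0812250 = 109.103 − 16.7436 = 92.359 atm
Ratio = 92.359/94.4410 = 0.9780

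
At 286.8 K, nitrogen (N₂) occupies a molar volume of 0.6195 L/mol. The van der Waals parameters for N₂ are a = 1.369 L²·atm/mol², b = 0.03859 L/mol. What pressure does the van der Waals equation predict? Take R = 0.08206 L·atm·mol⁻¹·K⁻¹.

P = RT/(V_m − b) − a/V_m²
RT/(V_m − b) = (0.08206)(286.8)/(0.6195 − 0.03859) = 23.535/0.58091 = 40.514 atm
a/V_m² = 1.369/(0.6195)² = 3.5671 atm
P = 40.514 − 3.5671 = 36.95 atm

P ≈ 36.95 atm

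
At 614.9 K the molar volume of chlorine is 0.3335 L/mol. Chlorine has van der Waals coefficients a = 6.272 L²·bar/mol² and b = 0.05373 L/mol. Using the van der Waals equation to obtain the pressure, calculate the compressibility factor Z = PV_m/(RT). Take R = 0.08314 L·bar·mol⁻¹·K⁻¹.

Z ≈ 0.8242

P = RT/(V_m − b) − a/V_m² = (0.08314)(614.9)/(0.3335 − 0.05373) − 6.272/(0.3335)²
  = 51.123/0.27977 − 56.392 = 182.73 − 56.392 = 126.34 bar
Z = PV_m/(RT) = (126.34)(0.3335)/((0.08314)(614.9)) = 42.134/51.123 = 0.8242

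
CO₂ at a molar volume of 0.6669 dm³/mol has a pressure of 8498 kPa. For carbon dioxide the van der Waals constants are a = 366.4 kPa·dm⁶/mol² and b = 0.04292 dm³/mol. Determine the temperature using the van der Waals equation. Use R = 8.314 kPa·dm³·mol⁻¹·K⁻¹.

T = (P + a/V_m²)(V_m − b)/R
P + a/V_m² = 8498 + 366.4/(0.6669)² = 9321.8 kPa
V_m − b = 0.6669 − 0.04292 = 0.62398 dm³/mol
T = (9321.8)(0.62398)/8.314 = 699.6 K

T ≈ 699.6 K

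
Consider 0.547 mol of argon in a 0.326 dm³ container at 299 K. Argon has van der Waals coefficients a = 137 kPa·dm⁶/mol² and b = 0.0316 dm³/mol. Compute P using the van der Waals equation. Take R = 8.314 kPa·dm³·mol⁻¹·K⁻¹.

P ≈ 4019 kPa

P = nRT/(V − nb) − a n²/V²
nRT/(V − nb) = (0.547)(8.314)(299)/(0.326 − 0.547×0.0316) = 1359.8/0.30871 = 4404.8 kPa
a n²/V² = (137)(0.547)²/(0.326)² = 385.71 kPa
P = 4404.8 − 385.71 = 4019 kPa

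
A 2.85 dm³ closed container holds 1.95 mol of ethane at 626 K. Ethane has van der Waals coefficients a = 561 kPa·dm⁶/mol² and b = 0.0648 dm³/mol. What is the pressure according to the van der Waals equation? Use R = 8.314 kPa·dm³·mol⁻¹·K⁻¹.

P ≈ 3464 kPa

P = nRT/(V − nb) − a n²/V²
nRT/(V − nb) = (1.95)(8.314)(626)/(2.85 − 1.95×0.0648) = 10149/2.7236 = 3726.3 kPa
a n²/V² = (561)(1.95)²/(2.85)² = 262.63 kPa
P = 3726.3 − 262.63 = 3464 kPa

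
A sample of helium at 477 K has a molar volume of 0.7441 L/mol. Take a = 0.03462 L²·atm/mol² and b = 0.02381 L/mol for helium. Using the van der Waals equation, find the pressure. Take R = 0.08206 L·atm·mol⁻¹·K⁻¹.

P = RT/(V_m − b) − a/V_m²
RT/(V_m − b) = (0.08206)(477)/(0.7441 − 0.02381) = 39.143/0.72029 = 54.343 atm
a/V_m² = 0.03462/(0.7441)² = 0.062527 atm
P = 54.343 − 0.062527 = 54.28 atm

P ≈ 54.28 atm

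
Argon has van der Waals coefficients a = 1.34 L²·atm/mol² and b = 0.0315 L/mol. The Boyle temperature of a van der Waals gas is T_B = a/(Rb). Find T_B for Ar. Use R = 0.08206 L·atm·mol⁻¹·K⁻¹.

For a van der Waals gas the second virial coefficient B₂ = b − a/(RT) vanishes at T_B = a/(Rb).
T_B = 1.34/(0.08206×0.0315) = 1.34/0.0025849 = 518.4 K

T_B ≈ 518.4 K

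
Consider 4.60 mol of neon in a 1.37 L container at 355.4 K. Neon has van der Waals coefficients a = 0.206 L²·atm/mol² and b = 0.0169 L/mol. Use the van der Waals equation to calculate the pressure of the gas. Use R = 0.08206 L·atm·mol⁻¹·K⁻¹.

P = nRT/(V − nb) − a n²/V²
nRT/(V − nb) = (4.60)(0.08206)(355.4)/(1.37 − 4.60×0.0169) = 134.15/1.2923 = 103.81 atm
a n²/V² = (0.206)(4.60)²/(1.37)² = 2.3224 atm
P = 103.81 − 2.3224 = 101.5 atm

P ≈ 101.5 atm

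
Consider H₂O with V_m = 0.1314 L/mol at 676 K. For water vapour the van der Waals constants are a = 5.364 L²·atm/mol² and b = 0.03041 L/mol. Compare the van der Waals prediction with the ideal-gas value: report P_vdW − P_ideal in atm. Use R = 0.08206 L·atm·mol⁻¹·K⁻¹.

Ideal: P_ideal = RT/V_m = (0.08206)(676)/0.1314 = 422.166 atm
vdW: P = RT/(V_m − b) − a/V_m² = 55.4726/0.100990 − 5.364/0.0172660 = 549.288 − 310.668 = 238.620 atm
ΔP = 238.620 − 422.166 = -183.5 atm

ΔP ≈ -183.5 atm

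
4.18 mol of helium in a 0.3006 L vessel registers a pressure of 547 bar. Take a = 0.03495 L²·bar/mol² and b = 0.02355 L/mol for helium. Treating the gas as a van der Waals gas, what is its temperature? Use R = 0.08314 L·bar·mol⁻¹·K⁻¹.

T = (P + a n²/V²)(V − nb)/(nR)
P + a n²/V² = 547 + (0.03495)(4.18)²/(0.3006)² = 553.76 bar
V − nb = 0.3006 − (4.18)(0.02355) = 0.20216 L
T = (553.76)(0.20216)/((4.18)(0.08314)) = 322.1 K

T ≈ 322.1 K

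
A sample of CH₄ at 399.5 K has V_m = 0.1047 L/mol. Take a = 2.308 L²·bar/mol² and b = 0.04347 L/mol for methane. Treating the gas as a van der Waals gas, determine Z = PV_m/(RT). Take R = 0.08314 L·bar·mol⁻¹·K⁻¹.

P = RT/(V_m − b) − a/V_m² = (0.08314)(399.5)/(0.1047 − 0.04347) − 2.308/(0.1047)²
  = 33.214/0.061230 − 210.54 = 542.45 − 210.54 = 331.91 bar
Z = PV_m/(RT) = (331.91)(0.1047)/((0.08314)(399.5)) = 34.751/33.214 = 1.046

Z ≈ 1.046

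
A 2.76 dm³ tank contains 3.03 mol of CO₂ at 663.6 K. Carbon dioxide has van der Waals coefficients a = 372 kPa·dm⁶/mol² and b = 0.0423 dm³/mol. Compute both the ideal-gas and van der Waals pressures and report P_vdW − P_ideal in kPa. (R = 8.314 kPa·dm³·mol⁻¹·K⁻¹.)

ΔP ≈ -153.4 kPa

Ideal: P_ideal = nRT/V = (3.03)(8.314)(663.6)/2.76 = 6056.89 kPa
vdW: P = nRT/(V − nb) − a n²/V² = 16717.0/2.63183 − 3415.29/7.61760 = 6351.85 − 448.342 = 5903.51 kPa
ΔP = 5903.51 − 6056.89 = -153.4 kPa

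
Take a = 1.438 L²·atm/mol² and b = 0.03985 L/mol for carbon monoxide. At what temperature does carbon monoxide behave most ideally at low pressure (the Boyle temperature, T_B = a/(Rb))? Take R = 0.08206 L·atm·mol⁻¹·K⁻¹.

T_B ≈ 439.7 K

For a van der Waals gas the second virial coefficient B₂ = b − a/(RT) vanishes at T_B = a/(Rb).
T_B = 1.438/(0.08206×0.03985) = 1.438/0.0032701 = 439.7 K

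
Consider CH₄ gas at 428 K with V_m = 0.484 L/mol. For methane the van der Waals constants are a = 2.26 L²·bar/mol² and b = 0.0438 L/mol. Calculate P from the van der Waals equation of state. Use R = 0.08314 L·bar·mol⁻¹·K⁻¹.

P ≈ 71.19 bar

P = RT/(V_m − b) − a/V_m²
RT/(V_m − b) = (0.08314)(428)/(0.484 − 0.0438) = 35.584/0.44020 = 80.836 bar
a/V_m² = 2.26/(0.484)² = 9.6476 bar
P = 80.836 − 9.6476 = 71.19 bar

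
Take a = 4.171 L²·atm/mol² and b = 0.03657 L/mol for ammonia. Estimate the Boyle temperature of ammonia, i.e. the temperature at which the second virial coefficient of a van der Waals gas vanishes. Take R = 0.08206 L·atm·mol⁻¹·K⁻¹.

T_B ≈ 1390 K

For a van der Waals gas the second virial coefficient B₂ = b − a/(RT) vanishes at T_B = a/(Rb).
T_B = 4.171/(0.08206×0.03657) = 4.171/0.0030009 = 1390 K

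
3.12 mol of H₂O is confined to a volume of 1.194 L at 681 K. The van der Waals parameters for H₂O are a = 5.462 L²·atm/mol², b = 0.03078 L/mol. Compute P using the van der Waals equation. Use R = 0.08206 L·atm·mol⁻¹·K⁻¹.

P ≈ 121.5 atm

P = nRT/(V − nb) − a n²/V²
nRT/(V − nb) = (3.12)(0.08206)(681)/(1.194 − 3.12×0.03078) = 174.35/1.0980 = 158.79 atm
a n²/V² = (5.462)(3.12)²/(1.194)² = 37.295 atm
P = 158.79 − 37.295 = 121.5 atm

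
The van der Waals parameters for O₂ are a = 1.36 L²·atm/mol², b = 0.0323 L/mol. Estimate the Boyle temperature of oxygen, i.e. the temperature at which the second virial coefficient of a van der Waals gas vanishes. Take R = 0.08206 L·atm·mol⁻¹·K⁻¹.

T_B ≈ 513.1 K

For a van der Waals gas the second virial coefficient B₂ = b − a/(RT) vanishes at T_B = a/(Rb).
T_B = 1.36/(0.08206×0.0323) = 1.36/0.0026505 = 513.1 K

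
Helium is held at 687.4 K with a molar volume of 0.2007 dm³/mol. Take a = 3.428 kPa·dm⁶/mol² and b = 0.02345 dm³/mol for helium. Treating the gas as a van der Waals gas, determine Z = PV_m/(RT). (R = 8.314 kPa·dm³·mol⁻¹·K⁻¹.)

P = RT/(V_m − b) − a/V_m² = (8.314)(687.4)/(0.2007 − 0.02345) − 3.428/(0.2007)²
  = 5715.0/0.17725 − 85.103 = 32243 − 85.103 = 32158 kPa
Z = PV_m/(RT) = (32158)(0.2007)/((8.314)(687.4)) = 6454.1/5715.0 = 1.129

Z ≈ 1.129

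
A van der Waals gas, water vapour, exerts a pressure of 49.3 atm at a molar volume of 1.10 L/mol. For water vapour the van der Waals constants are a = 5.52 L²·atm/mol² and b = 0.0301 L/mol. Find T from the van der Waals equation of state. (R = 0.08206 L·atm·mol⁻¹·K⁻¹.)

T = (P + a/V_m²)(V_m − b)/R
P + a/V_m² = 49.3 + 5.52/(1.10)² = 53.862 atm
V_m − b = 1.10 − 0.0301 = 1.0699 L/mol
T = (53.862)(1.0699)/0.08206 = 702.3 K

T ≈ 702.3 K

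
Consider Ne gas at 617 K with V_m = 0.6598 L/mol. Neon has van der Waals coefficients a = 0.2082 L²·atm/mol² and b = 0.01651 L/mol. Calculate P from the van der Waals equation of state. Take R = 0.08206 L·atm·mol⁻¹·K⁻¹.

P = RT/(V_m − b) − a/V_m²
RT/(V_m − b) = (0.08206)(617)/(0.6598 − 0.01651) = 50.631/0.64329 = 78.706 atm
a/V_m² = 0.2082/(0.6598)² = 0.47825 atm
P = 78.706 − 0.47825 = 78.23 atm

P ≈ 78.23 atm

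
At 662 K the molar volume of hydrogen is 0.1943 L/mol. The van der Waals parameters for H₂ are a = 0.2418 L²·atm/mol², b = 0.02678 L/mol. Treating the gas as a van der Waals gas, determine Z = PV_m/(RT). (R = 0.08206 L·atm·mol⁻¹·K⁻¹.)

Z ≈ 1.137

P = RT/(V_m − b) − a/V_m² = (0.08206)(662)/(0.1943 − 0.02678) − 0.2418/(0.1943)²
  = 54.324/0.16752 − 6.4049 = 324.28 − 6.4049 = 317.88 atm
Z = PV_m/(RT) = (317.88)(0.1943)/((0.08206)(662)) = 61.764/54.324 = 1.137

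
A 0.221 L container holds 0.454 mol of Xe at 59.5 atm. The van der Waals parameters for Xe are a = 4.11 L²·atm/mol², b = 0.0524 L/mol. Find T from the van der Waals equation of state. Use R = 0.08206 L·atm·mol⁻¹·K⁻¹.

T ≈ 406.8 K

T = (P + a n²/V²)(V − nb)/(nR)
P + a n²/V² = 59.5 + (4.11)(0.454)²/(0.221)² = 76.845 atm
V − nb = 0.221 − (0.454)(0.0524) = 0.19721 L
T = (76.845)(0.19721)/((0.454)(0.08206)) = 406.8 K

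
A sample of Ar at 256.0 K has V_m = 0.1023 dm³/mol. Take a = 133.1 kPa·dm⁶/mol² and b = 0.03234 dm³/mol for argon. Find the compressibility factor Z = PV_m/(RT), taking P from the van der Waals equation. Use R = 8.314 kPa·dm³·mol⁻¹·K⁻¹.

Z ≈ 0.8510

P = RT/(V_m − b) − a/V_m² = (8.314)(256.0)/(0.1023 − 0.03234) − 133.1/(0.1023)²
  = 2128.4/0.069960 − 12718 = 30423 − 12718 = 17705 kPa
Z = PV_m/(RT) = (17705)(0.1023)/((8.314)(256.0)) = 1811.2/2128.4 = 0.8510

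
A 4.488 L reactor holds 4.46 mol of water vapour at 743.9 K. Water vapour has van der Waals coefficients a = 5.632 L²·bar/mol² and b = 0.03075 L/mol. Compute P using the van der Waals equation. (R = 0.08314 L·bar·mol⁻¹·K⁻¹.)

P ≈ 57.84 bar

P = nRT/(V − nb) − a n²/V²
nRT/(V − nb) = (4.46)(0.08314)(743.9)/(4.488 − 4.46×0.03075) = 275.84/4.3509 = 63.398 bar
a n²/V² = (5.632)(4.46)²/(4.488)² = 5.5619 bar
P = 63.398 − 5.5619 = 57.84 bar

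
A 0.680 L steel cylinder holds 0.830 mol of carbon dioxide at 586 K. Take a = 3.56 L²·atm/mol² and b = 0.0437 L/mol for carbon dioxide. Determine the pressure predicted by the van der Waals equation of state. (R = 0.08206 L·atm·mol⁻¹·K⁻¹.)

P ≈ 56.70 atm

P = nRT/(V − nb) − a n²/V²
nRT/(V − nb) = (0.830)(0.08206)(586)/(0.680 − 0.830×0.0437) = 39.912/0.64373 = 62.001 atm
a n²/V² = (3.56)(0.830)²/(0.680)² = 5.3038 atm
P = 62.001 − 5.3038 = 56.70 atm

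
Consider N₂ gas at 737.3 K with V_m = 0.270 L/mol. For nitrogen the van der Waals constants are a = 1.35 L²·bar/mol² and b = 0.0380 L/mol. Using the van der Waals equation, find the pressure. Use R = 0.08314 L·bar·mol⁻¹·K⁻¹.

P = RT/(V_m − b) − a/V_m²
RT/(V_m − b) = (0.08314)(737.3)/(0.270 − 0.0380) = 61.299/0.23200 = 264.22 bar
a/V_m² = 1.35/(0.270)² = 18.519 bar
P = 264.22 − 18.519 = 245.7 bar

P ≈ 245.7 bar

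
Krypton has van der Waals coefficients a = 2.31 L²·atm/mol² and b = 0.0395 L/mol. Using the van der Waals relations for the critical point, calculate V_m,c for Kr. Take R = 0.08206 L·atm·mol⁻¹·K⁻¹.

V_m,c ≈ 0.1185 L/mol

For a van der Waals gas, V_m,c = 3b.
V_m,c = 3×0.0395 = 0.1185 L/mol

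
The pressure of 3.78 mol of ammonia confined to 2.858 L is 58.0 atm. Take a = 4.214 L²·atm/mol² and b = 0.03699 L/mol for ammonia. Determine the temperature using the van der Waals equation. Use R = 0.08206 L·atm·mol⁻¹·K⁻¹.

T ≈ 572.9 K

T = (P + a n²/V²)(V − nb)/(nR)
P + a n²/V² = 58.0 + (4.214)(3.78)²/(2.858)² = 65.371 atm
V − nb = 2.858 − (3.78)(0.03699) = 2.7182 L
T = (65.371)(2.7182)/((3.78)(0.08206)) = 572.9 K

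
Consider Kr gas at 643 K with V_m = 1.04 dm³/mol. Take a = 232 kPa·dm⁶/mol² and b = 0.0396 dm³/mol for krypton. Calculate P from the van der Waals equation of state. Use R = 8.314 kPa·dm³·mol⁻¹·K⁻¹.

P ≈ 5129 kPa

P = RT/(V_m − b) − a/V_m²
RT/(V_m − b) = (8.314)(643)/(1.04 − 0.0396) = 5345.9/1.0004 = 5343.8 kPa
a/V_m² = 232/(1.04)² = 214.50 kPa
P = 5343.8 − 214.50 = 5129 kPa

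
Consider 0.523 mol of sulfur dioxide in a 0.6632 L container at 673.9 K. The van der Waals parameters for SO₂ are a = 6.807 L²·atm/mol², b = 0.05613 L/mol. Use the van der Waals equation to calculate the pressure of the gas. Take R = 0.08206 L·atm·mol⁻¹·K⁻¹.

P = nRT/(V − nb) − a n²/V²
nRT/(V − nb) = (0.523)(0.08206)(673.9)/(0.6632 − 0.523×0.05613) = 28.922/0.63384 = 45.630 atm
a n²/V² = (6.807)(0.523)²/(0.6632)² = 4.2332 atm
P = 45.630 − 4.2332 = 41.40 atm

P ≈ 41.40 atm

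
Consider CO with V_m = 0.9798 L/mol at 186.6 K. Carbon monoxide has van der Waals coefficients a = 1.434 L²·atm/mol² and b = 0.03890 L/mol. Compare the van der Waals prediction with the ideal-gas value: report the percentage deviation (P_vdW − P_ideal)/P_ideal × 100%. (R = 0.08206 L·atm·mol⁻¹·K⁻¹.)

Ideal: P_ideal = RT/V_m = (0.08206)(186.6)/0.9798 = 15.6281 atm
vdW: P = RT/(V_m − b) − a/V_m² = 15.3124/0.940900 − 1.434/0.960008 = 16.2742 − 1.49374 = 14.7805 atm
% deviation = (14.7805 − 15.6281)/15.6281 × 100% = -5.42%

-5.42 %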